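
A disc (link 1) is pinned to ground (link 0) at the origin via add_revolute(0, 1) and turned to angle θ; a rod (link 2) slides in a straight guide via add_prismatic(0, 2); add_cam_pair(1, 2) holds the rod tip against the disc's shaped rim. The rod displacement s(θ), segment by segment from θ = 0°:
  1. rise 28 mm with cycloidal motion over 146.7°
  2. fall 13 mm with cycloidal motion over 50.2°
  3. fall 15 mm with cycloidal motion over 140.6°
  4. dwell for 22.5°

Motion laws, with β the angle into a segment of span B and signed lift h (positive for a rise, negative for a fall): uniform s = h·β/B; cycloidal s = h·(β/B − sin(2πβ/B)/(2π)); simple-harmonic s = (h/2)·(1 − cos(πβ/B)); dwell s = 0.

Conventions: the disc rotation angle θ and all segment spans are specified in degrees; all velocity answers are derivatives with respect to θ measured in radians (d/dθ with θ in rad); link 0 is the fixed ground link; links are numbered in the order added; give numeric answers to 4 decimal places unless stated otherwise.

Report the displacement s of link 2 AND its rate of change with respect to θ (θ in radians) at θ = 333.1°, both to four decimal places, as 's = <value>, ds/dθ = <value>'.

segment 1 (0° to 146.7°, cycloidal, h = 28) is passed completely: s = 0.0000 + (28) = 28.0000
segment 2 (146.7° to 196.9°, cycloidal, h = -13) is passed completely: s = 28.0000 + (-13) = 15.0000
θ = 333.1° falls in segment 3 (196.9° to 337.5°, cycloidal, h = -15): β = 333.1 − 196.9 = 136.2°, B = 140.6°; Δs = -15·(0.9687 − sin(2π·0.9687)/(2π)) = -14.9970; s = 15.0000 − 14.9970 = 0.0030
velocity in seg [196.9°–337.5°] (cycloidal), θ in radians: β = 136.2° = 2.3771 rad, B = 140.6° = 2.4539 rad; ds/dθ = (h/B)(1 − cos(2πβ/B)) = ((-15)/2.4539)(1 − cos(2π·0.9687)) = -0.117786 mm/rad

s = 0.0030, ds/dθ = -0.1178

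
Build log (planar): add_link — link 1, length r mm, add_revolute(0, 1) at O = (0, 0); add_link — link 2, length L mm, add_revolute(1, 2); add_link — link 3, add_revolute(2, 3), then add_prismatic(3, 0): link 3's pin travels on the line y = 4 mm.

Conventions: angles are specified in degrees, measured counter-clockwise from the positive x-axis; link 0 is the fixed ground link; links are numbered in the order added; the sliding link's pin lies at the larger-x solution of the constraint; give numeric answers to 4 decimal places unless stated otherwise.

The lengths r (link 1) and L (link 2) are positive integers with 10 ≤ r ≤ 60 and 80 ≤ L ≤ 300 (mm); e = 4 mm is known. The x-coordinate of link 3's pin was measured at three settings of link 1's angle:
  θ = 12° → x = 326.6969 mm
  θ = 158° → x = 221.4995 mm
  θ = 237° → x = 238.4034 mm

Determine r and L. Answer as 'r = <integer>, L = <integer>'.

constraint per measurement: (x − r cos θ)² + (r sin θ − e)² = L²
subtracting the θ₁ and θ₂ equations cancels the r² and L² terms:
r = (x₁² − x₂²) / (2[(x₁cos θ₁ + e sin θ₁) − (x₂cos θ₂ + e sin θ₂)]) = 55.0000 → r = 55
L² = (x₁ − r cos θ₁)² + (r sin θ₁ − e)² = 74529.0265 → L = 273.0000 → L = 273
check at θ₃=237°: x = 238.4034 (printed 238.4034) ✓

r = 55, L = 273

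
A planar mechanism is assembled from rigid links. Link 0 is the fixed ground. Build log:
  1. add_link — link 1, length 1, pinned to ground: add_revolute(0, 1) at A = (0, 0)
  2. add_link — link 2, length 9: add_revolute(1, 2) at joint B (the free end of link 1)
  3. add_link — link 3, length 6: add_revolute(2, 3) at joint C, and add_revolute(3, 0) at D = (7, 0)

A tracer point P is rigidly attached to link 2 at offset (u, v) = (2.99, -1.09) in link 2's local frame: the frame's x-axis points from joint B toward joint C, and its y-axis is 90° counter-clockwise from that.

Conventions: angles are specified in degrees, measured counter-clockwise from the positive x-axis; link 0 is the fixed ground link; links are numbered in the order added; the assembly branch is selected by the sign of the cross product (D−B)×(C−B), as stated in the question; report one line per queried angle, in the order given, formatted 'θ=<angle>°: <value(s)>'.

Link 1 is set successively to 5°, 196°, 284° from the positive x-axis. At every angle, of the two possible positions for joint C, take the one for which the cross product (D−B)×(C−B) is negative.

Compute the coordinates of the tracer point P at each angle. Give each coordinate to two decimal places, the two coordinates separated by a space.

A=(0,0), D=(7.00,0)
θ=5°: B = A + 1.00·(cos5°, sin5°) = (0.9962, 0.0872)
θ=5°: |BD| = 6.0044
θ=5°: circle(B,9.00) ∩ circle(D,6.00): a=6.7494, h=5.9536
θ=5°:   candidates: C₊=(7.8313,5.9421) cross=35.748; C₋=(7.6585,-5.9638) cross=-35.748
θ=5°:   branch - wants cross < 0 → take C=(7.6585,-5.9638) (cross=-35.748)
θ=5°: ex = (C−B)/|BC| = (0.7403,-0.6723); ey = (0.6723,0.7403)
θ=5°: P = B + 2.99·ex + -1.09·ey = (2.4767,-2.7300)
θ=196°: B = A + 1.00·(cos196°, sin196°) = (-0.9613, -0.2756)
θ=196°: |BD| = 7.9660
θ=196°: circle(B,9.00) ∩ circle(D,6.00): a=6.8075, h=5.8871
θ=196°:   candidates: C₊=(5.6385,5.8435) cross=46.897; C₋=(6.0459,-5.9237) cross=-46.897
θ=196°:   branch - wants cross < 0 → take C=(6.0459,-5.9237) (cross=-46.897)
θ=196°: ex = (C−B)/|BC| = (0.7786,-0.6276); ey = (0.6276,0.7786)
θ=196°: P = B + 2.99·ex + -1.09·ey = (0.6826,-3.0007)
θ=284°: B = A + 1.00·(cos284°, sin284°) = (0.2419, -0.9703)
θ=284°: |BD| = 6.8274
θ=284°: circle(B,9.00) ∩ circle(D,6.00): a=6.7092, h=5.9988
θ=284°:   candidates: C₊=(6.0305,5.9212) cross=40.956; C₋=(7.7356,-5.9547) cross=-40.956
θ=284°:   branch - wants cross < 0 → take C=(7.7356,-5.9547) (cross=-40.956)
θ=284°: ex = (C−B)/|BC| = (0.8326,-0.5538); ey = (0.5538,0.8326)
θ=284°: P = B + 2.99·ex + -1.09·ey = (2.1278,-3.5338)

θ=5°: 2.48 -2.73
θ=196°: 0.68 -3.00
θ=284°: 2.13 -3.53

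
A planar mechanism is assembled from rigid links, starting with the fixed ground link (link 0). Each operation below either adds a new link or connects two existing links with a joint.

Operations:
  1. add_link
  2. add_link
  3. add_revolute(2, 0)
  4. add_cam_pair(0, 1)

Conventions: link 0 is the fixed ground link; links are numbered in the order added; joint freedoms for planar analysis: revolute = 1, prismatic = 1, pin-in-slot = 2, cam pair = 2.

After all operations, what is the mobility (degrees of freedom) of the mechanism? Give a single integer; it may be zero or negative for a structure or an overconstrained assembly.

ground; <1,0,0>
#1 <2,0,0>
#2 <3,0,0>
R:2↔0 J1 <3,1,0>
C:0↔1 J2 <3,1,1>
3×2 − 2×1 − 1×1 = 3

M = 3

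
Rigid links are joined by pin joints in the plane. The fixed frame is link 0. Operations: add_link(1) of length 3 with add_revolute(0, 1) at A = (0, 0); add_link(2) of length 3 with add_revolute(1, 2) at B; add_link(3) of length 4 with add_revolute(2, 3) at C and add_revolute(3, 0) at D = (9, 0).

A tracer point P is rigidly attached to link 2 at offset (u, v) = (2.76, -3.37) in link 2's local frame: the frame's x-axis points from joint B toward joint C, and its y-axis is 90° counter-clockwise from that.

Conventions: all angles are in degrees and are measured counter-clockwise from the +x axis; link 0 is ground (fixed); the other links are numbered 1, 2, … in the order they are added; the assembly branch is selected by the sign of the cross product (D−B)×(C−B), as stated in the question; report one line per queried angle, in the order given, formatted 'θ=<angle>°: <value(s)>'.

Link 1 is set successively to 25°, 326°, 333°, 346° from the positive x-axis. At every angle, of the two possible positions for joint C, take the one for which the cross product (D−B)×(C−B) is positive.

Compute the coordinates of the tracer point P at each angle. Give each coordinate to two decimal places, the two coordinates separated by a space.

A=(0,0), D=(9.00,0)
θ=25°: B = A + 3.00·(cos25°, sin25°) = (2.7189, 1.2679)
θ=25°: |BD| = 6.4078
θ=25°: circle(B,3.00) ∩ circle(D,4.00): a=2.6577, h=1.3917
θ=25°:   candidates: C₊=(5.5994,2.1062) cross=8.918; C₋=(5.0487,-0.6222) cross=-8.918
θ=25°:   branch + wants cross > 0 → take C=(5.5994,2.1062) (cross=8.918)
θ=25°: ex = (C−B)/|BC| = (0.9602,0.2794); ey = (-0.2794,0.9602)
θ=25°: P = B + 2.76·ex + -3.37·ey = (6.3107,-1.1966)
θ=326°: B = A + 3.00·(cos326°, sin326°) = (2.4871, -1.6776)
θ=326°: |BD| = 6.7255
θ=326°: circle(B,3.00) ∩ circle(D,4.00): a=2.8423, h=0.9598
θ=326°:   candidates: C₊=(5.0002,-0.0392) cross=6.455; C₋=(5.4790,-1.8980) cross=-6.455
θ=326°:   branch + wants cross > 0 → take C=(5.0002,-0.0392) (cross=6.455)
θ=326°: ex = (C−B)/|BC| = (0.8377,0.5461); ey = (-0.5461,0.8377)
θ=326°: P = B + 2.76·ex + -3.37·ey = (6.6396,-2.9933)
θ=333°: B = A + 3.00·(cos333°, sin333°) = (2.6730, -1.3620)
θ=333°: |BD| = 6.4719
θ=333°: circle(B,3.00) ∩ circle(D,4.00): a=2.6952, h=1.3176
θ=333°:   candidates: C₊=(5.0305,0.4933) cross=8.528; C₋=(5.5851,-2.0829) cross=-8.528
θ=333°:   branch + wants cross > 0 → take C=(5.0305,0.4933) (cross=8.528)
θ=333°: ex = (C−B)/|BC| = (0.7858,0.6184); ey = (-0.6184,0.7858)
θ=333°: P = B + 2.76·ex + -3.37·ey = (6.9260,-2.3034)
θ=346°: B = A + 3.00·(cos346°, sin346°) = (2.9109, -0.7258)
θ=346°: |BD| = 6.1322
θ=346°: circle(B,3.00) ∩ circle(D,4.00): a=2.4953, h=1.6653
θ=346°:   candidates: C₊=(5.1916,1.2232) cross=10.212; C₋=(5.5858,-2.0840) cross=-10.212
θ=346°:   branch + wants cross > 0 → take C=(5.1916,1.2232) (cross=10.212)
θ=346°: ex = (C−B)/|BC| = (0.7602,0.6496); ey = (-0.6496,0.7602)
θ=346°: P = B + 2.76·ex + -3.37·ey = (7.1984,-1.4948)

θ=25°: 6.31 -1.20
θ=326°: 6.64 -2.99
θ=333°: 6.93 -2.30
θ=346°: 7.20 -1.49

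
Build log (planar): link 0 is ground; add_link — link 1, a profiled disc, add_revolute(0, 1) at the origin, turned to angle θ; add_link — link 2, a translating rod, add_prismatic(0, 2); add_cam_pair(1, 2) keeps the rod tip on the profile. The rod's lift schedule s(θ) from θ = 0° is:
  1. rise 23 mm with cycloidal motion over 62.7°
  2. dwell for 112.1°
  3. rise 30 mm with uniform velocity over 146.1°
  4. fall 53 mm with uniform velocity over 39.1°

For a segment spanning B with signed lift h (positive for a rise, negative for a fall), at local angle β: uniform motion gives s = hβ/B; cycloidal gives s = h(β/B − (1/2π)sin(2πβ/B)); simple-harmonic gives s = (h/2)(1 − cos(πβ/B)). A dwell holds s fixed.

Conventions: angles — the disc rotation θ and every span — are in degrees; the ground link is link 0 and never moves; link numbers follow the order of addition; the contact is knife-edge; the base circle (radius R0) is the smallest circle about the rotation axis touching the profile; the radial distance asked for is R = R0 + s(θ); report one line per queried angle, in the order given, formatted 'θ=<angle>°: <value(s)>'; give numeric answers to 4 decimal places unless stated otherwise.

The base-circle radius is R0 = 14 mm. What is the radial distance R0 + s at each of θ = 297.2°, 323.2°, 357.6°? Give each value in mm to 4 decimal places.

seg 1 [0°–62.7°] cycloidal, h=23: full span → s += 23 → s = 23.0000
seg 2 [62.7°–174.8°] dwell: s stays 23.0000
seg 3 [174.8°–320.9°] uniform, h=30: θ=297.2° here. β=122.4, B=146.1. 30·122.4/146.1 = 25.1335 → s = 48.1335
seg 3 [174.8°–320.9°] uniform, h=30: full span → s += 30 → s = 53.0000
seg 4 [320.9°–360°] uniform, h=-53: θ=323.2° here. β=2.3, B=39.1. -53·2.3/39.1 = -3.1176 → s = 49.8824
seg 4 [320.9°–360°] uniform, h=-53: θ=357.6° here. β=36.7, B=39.1. -53·36.7/39.1 = -49.7468 → s = 3.2532
θ=297.2°: R = R0 + s = 14 + 48.1335 = 62.1335
θ=323.2°: R = R0 + s = 14 + 49.8824 = 63.8824
θ=357.6°: R = R0 + s = 14 + 3.2532 = 17.2532

θ=297.2°: 62.1335
θ=323.2°: 63.8824
θ=357.6°: 17.2532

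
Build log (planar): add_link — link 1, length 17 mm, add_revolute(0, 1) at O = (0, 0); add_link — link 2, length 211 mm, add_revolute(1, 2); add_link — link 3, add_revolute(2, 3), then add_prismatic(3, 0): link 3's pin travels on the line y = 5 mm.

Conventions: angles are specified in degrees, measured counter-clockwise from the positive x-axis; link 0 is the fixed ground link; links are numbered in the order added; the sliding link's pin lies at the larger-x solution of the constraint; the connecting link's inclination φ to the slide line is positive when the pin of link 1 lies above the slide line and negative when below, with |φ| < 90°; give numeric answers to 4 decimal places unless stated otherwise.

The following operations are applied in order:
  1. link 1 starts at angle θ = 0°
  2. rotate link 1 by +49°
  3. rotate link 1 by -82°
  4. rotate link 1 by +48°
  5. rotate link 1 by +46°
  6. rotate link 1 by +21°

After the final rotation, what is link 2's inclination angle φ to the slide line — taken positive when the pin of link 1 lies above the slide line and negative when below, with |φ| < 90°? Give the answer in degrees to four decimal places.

geometry: r = 17 mm, L = 211 mm, e = 5 mm; θ starts at 0°
rotate link 1 by +49°: θ ← 0° +49° = 49°
rotate link 1 by -82°: θ ← 49° -82° = -33°
rotate link 1 by +48°: θ ← -33° +48° = 15°
rotate link 1 by +46°: θ ← 15° +46° = 61°
rotate link 1 by +21°: θ ← 61° +21° = 82°
h = r sin θ − e = 16.834557 − 5 = 11.834557
sin φ = h / L = 11.834557 / 211 = 0.05608795
φ = arcsin(0.05608795) = 3.215290°

3.2153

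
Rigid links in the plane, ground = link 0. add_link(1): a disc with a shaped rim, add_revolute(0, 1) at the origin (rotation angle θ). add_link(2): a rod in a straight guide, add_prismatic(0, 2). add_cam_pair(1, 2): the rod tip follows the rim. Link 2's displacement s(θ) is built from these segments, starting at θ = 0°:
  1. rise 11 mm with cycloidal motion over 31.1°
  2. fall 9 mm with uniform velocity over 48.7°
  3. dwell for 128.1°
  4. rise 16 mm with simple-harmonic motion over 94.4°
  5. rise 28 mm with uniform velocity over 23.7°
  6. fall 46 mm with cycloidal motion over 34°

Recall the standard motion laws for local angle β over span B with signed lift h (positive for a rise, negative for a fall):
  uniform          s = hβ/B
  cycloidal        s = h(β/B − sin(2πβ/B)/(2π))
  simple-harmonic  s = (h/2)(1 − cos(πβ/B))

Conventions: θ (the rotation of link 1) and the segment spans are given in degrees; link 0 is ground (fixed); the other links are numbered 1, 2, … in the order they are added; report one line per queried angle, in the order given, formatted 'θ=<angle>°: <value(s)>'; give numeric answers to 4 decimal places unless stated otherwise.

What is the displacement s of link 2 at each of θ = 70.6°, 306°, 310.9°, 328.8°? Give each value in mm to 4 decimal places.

segment 1 (0° to 31.1°, cycloidal, h = 11) is passed completely: s = 0.0000 + (11) = 11.0000
θ = 70.6° falls in segment 2 (31.1° to 79.8°, uniform, h = -9): β = 70.6 − 31.1 = 39.5°, B = 48.7°; Δs = -9·39.5/48.7 = -7.2998; s = 11.0000 − 7.2998 = 3.7002
segment 2 (31.1° to 79.8°, uniform, h = -9) is passed completely: s = 11.0000 + (-9) = 2.0000
segment 3 (79.8° to 207.9°, dwell): s unchanged at 2.0000
segment 4 (207.9° to 302.3°, simple-harmonic, h = 16) is passed completely: s = 2.0000 + (16) = 18.0000
θ = 306° falls in segment 5 (302.3° to 326°, uniform, h = 28): β = 306 − 302.3 = 3.7°, B = 23.7°; Δs = 28·3.7/23.7 = 4.3713; s = 18.0000 + 4.3713 = 22.3713
θ = 310.9° falls in segment 5 (302.3° to 326°, uniform, h = 28): β = 310.9 − 302.3 = 8.6°, B = 23.7°; Δs = 28·8.6/23.7 = 10.1603; s = 18.0000 + 10.1603 = 28.1603
segment 5 (302.3° to 326°, uniform, h = 28) is passed completely: s = 18.0000 + (28) = 46.0000
θ = 328.8° falls in segment 6 (326° to 360°, cycloidal, h = -46): β = 328.8 − 326 = 2.8°, B = 34°; Δs = -46·(0.0824 − sin(2π·0.0824)/(2π)) = -0.1668; s = 46.0000 − 0.1668 = 45.8332

θ=70.6°: 3.7002
θ=306°: 22.3713
θ=310.9°: 28.1603
θ=328.8°: 45.8332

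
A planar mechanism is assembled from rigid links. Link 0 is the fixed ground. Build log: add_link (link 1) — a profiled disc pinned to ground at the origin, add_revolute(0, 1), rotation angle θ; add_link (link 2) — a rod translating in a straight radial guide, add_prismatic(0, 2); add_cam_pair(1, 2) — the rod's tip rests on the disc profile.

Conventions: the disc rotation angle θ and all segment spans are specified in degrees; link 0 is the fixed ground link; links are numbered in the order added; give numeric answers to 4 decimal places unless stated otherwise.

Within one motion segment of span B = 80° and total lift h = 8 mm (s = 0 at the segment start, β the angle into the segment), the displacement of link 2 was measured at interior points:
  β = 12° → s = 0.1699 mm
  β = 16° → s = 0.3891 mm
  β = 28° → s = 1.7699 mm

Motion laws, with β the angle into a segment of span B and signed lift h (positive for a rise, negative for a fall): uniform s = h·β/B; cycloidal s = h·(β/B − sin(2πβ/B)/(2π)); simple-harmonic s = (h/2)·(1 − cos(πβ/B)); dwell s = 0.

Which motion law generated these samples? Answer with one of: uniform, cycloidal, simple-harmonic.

candidates at β/B = r: uniform s = h·r (linear in β); cycloidal s = h·(r − sin(2πr)/(2π)); simple-harmonic s = (h/2)(1 − cos(πr))
β=12°: printed 0.1699 | uniform 1.2000, cycloidal 0.1699, simple-harmonic 0.4360
β=16°: printed 0.3891 | uniform 1.6000, cycloidal 0.3891, simple-harmonic 0.7639
β=28°: printed 1.7699 | uniform 2.8000, cycloidal 1.7699, simple-harmonic 2.1840
only one law matches every sample → cycloidal

cycloidal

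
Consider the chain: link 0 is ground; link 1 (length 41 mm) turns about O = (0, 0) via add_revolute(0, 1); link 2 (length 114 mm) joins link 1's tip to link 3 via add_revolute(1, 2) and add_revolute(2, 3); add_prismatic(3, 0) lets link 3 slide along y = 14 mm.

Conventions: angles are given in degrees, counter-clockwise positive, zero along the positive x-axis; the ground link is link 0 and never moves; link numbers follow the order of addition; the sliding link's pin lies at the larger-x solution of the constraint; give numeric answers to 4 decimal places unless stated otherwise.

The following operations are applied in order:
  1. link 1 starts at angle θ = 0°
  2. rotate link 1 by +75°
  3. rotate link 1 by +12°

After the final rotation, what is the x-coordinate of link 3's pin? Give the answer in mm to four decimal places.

geometry: r = 41 mm, L = 114 mm, e = 14 mm; θ starts at 0°
rotate link 1 by +75°: θ ← 0° +75° = 75°
rotate link 1 by +12°: θ ← 75° +12° = 87°
crank pin P = (r cos θ, r sin θ) = (2.145774, 40.943811)
h = r sin θ − e = 40.943811 − 14 = 26.943811
x = r cos θ + √(L² − h²) = 2.145774 + 110.770172 = 112.915946

112.9159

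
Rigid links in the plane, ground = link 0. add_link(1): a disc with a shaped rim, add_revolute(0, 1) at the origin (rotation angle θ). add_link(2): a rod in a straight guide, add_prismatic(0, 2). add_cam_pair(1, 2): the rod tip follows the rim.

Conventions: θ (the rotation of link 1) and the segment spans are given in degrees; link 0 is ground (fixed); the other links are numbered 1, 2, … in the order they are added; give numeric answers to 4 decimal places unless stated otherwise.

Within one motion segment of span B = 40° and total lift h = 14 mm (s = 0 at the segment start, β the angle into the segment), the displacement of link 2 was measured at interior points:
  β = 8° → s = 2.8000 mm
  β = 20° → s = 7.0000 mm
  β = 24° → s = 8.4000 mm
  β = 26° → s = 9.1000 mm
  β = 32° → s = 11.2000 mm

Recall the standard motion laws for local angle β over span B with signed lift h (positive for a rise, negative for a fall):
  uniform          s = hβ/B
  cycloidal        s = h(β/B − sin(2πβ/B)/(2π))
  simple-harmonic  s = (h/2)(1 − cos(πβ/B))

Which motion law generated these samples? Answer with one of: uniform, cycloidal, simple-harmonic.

candidates at β/B = r: uniform s = h·r (linear in β); cycloidal s = h·(r − sin(2πr)/(2π)); simple-harmonic s = (h/2)(1 − cos(πr))
β=8°: printed 2.8000 | uniform 2.8000, cycloidal 0.6809, simple-harmonic 1.3369
β=20°: printed 7.0000 | uniform 7.0000, cycloidal 7.0000, simple-harmonic 7.0000
β=24°: printed 8.4000 | uniform 8.4000, cycloidal 9.7097, simple-harmonic 9.1631
β=26°: printed 9.1000 | uniform 9.1000, cycloidal 10.9026, simple-harmonic 10.1779
β=32°: printed 11.2000 | uniform 11.2000, cycloidal 13.3191, simple-harmonic 12.6631
only one law matches every sample → uniform

uniform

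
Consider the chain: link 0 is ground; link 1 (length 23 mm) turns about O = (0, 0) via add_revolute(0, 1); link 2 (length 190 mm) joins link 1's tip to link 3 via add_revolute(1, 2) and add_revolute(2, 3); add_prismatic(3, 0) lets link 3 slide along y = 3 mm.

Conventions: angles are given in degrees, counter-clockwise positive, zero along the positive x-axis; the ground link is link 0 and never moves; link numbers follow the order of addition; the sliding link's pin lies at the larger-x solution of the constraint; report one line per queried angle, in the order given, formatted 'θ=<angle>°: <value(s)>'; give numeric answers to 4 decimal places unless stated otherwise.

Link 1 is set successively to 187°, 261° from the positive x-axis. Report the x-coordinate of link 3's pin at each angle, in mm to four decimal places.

geometry: r = 23 mm, L = 190 mm, e = 3 mm
θ=187°: crank pin P = (r cos θ, r sin θ) = (-22.828561, -2.802995)
θ=187°: h = r sin θ − e = -2.802995 − 3 = -5.802995
θ=187°: x = r cos θ + √(L² − h²) = -22.828561 + 189.911362 = 167.082800
θ=261°: crank pin P = (r cos θ, r sin θ) = (-3.597993, -22.716832)
θ=261°: h = r sin θ − e = -22.716832 − 3 = -25.716832
θ=261°: x = r cos θ + √(L² − h²) = -3.597993 + 188.251546 = 184.653553

θ=187°: 167.0828
θ=261°: 184.6536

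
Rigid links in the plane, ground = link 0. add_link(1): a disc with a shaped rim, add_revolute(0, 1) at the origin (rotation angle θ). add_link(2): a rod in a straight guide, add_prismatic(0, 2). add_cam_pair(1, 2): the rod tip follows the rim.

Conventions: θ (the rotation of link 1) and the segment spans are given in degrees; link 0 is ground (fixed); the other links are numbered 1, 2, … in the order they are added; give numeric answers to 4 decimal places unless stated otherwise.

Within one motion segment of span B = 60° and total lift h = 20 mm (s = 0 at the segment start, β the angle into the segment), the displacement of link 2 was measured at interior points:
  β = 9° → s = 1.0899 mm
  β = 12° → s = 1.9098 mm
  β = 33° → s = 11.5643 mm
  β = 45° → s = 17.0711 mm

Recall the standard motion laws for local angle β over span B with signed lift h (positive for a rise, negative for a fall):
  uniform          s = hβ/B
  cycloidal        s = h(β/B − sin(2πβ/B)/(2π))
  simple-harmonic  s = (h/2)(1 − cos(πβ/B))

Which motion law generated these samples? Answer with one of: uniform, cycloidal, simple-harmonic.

candidates at β/B = r: uniform s = h·r (linear in β); cycloidal s = h·(r − sin(2πr)/(2π)); simple-harmonic s = (h/2)(1 − cos(πr))
β=9°: printed 1.0899 | uniform 3.0000, cycloidal 0.4248, simple-harmonic 1.0899
β=12°: printed 1.9098 | uniform 4.0000, cycloidal 0.9727, simple-harmonic 1.9098
β=33°: printed 11.5643 | uniform 11.0000, cycloidal 11.9836, simple-harmonic 11.5643
β=45°: printed 17.0711 | uniform 15.0000, cycloidal 18.1831, simple-harmonic 17.0711
only one law matches every sample → simple-harmonic

simple-harmonic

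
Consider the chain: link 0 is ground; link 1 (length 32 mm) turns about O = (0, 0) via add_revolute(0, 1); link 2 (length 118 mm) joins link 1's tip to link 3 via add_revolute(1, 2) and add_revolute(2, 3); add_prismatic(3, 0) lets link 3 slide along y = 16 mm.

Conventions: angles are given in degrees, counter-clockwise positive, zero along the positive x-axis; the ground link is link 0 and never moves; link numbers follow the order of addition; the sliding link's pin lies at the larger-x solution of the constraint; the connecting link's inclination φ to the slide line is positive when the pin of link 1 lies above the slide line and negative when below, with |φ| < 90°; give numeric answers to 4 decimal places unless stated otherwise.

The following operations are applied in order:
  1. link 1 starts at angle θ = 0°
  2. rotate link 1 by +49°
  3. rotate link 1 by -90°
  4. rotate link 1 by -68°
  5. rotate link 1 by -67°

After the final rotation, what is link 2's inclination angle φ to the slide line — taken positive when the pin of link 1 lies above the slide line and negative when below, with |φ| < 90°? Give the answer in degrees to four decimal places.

geometry: r = 32 mm, L = 118 mm, e = 16 mm; θ starts at 0°
rotate link 1 by +49°: θ ← 0° +49° = 49°
rotate link 1 by -90°: θ ← 49° -90° = -41°
rotate link 1 by -68°: θ ← -41° -68° = -109°
rotate link 1 by -67°: θ ← -109° -67° = -176°
h = r sin θ − e = -2.232207 − 16 = -18.232207
sin φ = h / L = -18.232207 / 118 = -0.15451023
φ = arcsin(-0.15451023) = -8.888392°

-8.8884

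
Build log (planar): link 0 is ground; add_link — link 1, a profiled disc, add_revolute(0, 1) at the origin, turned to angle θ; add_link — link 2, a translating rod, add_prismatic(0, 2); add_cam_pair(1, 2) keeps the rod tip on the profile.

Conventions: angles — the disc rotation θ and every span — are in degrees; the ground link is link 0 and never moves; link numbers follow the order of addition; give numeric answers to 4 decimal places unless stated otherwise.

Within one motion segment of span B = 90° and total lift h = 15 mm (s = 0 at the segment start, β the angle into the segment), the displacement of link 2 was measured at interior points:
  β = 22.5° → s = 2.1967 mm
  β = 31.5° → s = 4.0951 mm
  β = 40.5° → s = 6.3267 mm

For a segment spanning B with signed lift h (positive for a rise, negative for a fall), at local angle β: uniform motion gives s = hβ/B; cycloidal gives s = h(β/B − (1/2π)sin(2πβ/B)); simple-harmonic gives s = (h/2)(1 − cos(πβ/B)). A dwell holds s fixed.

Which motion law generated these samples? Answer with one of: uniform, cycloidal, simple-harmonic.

candidates at β/B = r: uniform s = h·r (linear in β); cycloidal s = h·(r − sin(2πr)/(2π)); simple-harmonic s = (h/2)(1 − cos(πr))
β=22.5°: printed 2.1967 | uniform 3.7500, cycloidal 1.3627, simple-harmonic 2.1967
β=31.5°: printed 4.0951 | uniform 5.2500, cycloidal 3.3186, simple-harmonic 4.0951
β=40.5°: printed 6.3267 | uniform 6.7500, cycloidal 6.0123, simple-harmonic 6.3267
only one law matches every sample → simple-harmonic

simple-harmonic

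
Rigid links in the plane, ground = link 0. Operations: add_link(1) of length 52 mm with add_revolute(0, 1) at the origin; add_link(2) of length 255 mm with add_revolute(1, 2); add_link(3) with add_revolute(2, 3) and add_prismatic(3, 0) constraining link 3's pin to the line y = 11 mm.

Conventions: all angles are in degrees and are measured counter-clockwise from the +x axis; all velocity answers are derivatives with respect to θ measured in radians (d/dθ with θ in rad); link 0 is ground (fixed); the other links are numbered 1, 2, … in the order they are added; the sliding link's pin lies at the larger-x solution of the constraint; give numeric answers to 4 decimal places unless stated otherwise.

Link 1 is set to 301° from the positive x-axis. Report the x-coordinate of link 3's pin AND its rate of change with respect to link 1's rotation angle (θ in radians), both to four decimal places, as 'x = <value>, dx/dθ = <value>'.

geometry: r = 52 mm, L = 255 mm, e = 11 mm
crank pin P = (r cos θ, r sin θ) = (26.781980, -44.572700)
h = r sin θ − e = -44.572700 − 11 = -55.572700
x = r cos θ + √(L² − h²) = 26.781980 + 248.870800 = 275.652780
dx/dθ = −r sin θ − h·r cos θ/√(L² − h²) (θ in radians; h = -55.572700) = 50.553100

x = 275.6528, dx/dθ = 50.5531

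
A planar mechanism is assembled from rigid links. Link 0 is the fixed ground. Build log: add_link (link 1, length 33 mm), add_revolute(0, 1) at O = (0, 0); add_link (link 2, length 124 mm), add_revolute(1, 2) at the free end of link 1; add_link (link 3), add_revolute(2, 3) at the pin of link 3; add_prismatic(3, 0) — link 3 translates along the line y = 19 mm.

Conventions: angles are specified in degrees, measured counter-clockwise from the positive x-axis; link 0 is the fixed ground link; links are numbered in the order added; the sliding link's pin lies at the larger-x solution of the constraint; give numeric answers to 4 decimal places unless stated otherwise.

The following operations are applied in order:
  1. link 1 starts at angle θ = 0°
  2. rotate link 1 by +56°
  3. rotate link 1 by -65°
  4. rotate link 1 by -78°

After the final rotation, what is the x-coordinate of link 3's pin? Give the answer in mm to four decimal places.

geometry: r = 33 mm, L = 124 mm, e = 19 mm; θ starts at 0°
rotate link 1 by +56°: θ ← 0° +56° = 56°
rotate link 1 by -65°: θ ← 56° -65° = -9°
rotate link 1 by -78°: θ ← -9° -78° = -87°
crank pin P = (r cos θ, r sin θ) = (1.727087, -32.954775)
h = r sin θ − e = -32.954775 − 19 = -51.954775
x = r cos θ + √(L² − h²) = 1.727087 + 112.590858 = 114.317945

114.3179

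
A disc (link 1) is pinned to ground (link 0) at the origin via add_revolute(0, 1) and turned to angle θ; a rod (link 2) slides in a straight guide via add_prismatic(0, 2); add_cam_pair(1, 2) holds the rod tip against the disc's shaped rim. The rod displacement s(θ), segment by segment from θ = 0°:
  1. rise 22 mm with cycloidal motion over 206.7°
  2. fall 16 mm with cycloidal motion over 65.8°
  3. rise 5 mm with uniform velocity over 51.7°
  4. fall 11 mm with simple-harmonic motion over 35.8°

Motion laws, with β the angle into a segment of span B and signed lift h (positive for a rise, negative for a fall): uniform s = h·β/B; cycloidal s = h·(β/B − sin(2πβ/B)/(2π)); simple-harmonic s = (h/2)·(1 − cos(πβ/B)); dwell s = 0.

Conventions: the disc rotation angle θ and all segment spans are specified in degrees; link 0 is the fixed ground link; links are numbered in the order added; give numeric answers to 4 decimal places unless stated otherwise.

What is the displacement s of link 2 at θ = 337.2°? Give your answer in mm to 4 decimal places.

segment 1 (0° to 206.7°, cycloidal, h = 22) is passed completely: s = 0.0000 + (22) = 22.0000
segment 2 (206.7° to 272.5°, cycloidal, h = -16) is passed completely: s = 22.0000 + (-16) = 6.0000
segment 3 (272.5° to 324.2°, uniform, h = 5) is passed completely: s = 6.0000 + (5) = 11.0000
θ = 337.2° falls in segment 4 (324.2° to 360°, simple-harmonic, h = -11): β = 337.2 − 324.2 = 13°, B = 35.8°; Δs = -11/2·(1 − cos(π·0.3631)) = -3.2072; s = 11.0000 − 3.2072 = 7.7928

7.7928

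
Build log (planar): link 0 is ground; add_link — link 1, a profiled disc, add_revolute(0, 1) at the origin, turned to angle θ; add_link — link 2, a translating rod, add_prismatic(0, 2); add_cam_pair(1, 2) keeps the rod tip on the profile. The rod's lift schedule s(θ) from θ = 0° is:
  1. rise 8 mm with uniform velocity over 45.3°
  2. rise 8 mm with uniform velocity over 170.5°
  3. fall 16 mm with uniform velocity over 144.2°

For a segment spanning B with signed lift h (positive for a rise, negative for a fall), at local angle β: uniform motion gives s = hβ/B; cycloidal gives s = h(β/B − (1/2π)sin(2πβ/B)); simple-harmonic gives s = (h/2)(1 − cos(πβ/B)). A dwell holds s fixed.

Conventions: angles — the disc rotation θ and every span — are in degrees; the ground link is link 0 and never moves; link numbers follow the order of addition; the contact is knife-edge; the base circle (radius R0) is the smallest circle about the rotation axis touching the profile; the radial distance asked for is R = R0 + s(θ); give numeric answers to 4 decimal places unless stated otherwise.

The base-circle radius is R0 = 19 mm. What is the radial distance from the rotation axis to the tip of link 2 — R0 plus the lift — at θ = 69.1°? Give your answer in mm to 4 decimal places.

seg 1 [0°–45.3°] uniform, h=8: full span → s += 8 → s = 8.0000
seg 2 [45.3°–215.8°] uniform, h=8: θ=69.1° here. β=23.8, B=170.5. 8·23.8/170.5 = 1.1167 → s = 9.1167
R = R0 + s = 19 + 9.1167 = 28.1167

28.1167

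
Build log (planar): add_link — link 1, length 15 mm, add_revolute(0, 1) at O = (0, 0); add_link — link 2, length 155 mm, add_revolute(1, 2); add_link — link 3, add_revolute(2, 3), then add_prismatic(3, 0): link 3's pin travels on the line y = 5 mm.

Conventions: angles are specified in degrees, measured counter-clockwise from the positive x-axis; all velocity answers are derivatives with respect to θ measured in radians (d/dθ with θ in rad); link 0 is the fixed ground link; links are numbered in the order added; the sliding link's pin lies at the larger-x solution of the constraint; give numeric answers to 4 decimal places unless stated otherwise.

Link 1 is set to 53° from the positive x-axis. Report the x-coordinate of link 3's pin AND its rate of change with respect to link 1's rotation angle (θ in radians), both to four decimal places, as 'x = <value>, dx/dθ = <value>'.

geometry: r = 15 mm, L = 155 mm, e = 5 mm
crank pin P = (r cos θ, r sin θ) = (9.027225, 11.979533)
h = r sin θ − e = 11.979533 − 5 = 6.979533
x = r cos θ + √(L² − h²) = 9.027225 + 154.842779 = 163.870004
dx/dθ = −r sin θ − h·r cos θ/√(L² − h²) (θ in radians; h = 6.979533) = -12.386435

x = 163.8700, dx/dθ = -12.3864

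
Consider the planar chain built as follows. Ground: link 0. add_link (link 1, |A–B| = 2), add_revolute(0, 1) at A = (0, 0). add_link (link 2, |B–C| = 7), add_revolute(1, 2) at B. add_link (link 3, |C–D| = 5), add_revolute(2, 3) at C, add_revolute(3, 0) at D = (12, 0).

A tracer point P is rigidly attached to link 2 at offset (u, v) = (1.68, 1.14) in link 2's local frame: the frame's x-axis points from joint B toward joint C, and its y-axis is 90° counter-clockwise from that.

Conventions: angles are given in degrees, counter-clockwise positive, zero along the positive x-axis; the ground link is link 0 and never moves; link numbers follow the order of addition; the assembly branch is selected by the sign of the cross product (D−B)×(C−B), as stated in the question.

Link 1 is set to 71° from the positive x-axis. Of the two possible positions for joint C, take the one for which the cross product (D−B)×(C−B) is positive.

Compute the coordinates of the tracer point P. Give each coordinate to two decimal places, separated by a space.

A=(0,0), D=(12.00,0)
B = A + 2.00·(cos71°, sin71°) = (0.6511, 1.8910)
|BD| = 11.5053
circle(B,7.00) ∩ circle(D,5.00): a=6.7957, h=1.6790
  candidates: C₊=(7.6303,2.4302) cross=19.317; C₋=(7.0784,-0.8821) cross=-19.317
  branch + wants cross > 0 → take C=(7.6303,2.4302) (cross=19.317)
ex = (C−B)/|BC| = (0.9970,0.0770); ey = (-0.0770,0.9970)
P = B + 1.68·ex + 1.14·ey = (2.2383,3.1571)

2.24 3.16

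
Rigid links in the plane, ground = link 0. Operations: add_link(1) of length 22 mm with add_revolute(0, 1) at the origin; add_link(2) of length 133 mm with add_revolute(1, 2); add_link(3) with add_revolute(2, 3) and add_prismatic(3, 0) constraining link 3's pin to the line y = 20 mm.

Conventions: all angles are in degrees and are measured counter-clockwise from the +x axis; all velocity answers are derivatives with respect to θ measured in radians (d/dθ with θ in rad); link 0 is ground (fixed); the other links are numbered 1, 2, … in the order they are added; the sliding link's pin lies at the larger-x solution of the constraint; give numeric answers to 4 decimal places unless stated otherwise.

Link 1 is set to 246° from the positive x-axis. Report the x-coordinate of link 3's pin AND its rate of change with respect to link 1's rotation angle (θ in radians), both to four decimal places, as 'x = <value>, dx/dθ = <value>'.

geometry: r = 22 mm, L = 133 mm, e = 20 mm
crank pin P = (r cos θ, r sin θ) = (-8.948206, -20.098000)
h = r sin θ − e = -20.098000 − 20 = -40.098000
x = r cos θ + √(L² − h²) = -8.948206 + 126.811476 = 117.863270
dx/dθ = −r sin θ − h·r cos θ/√(L² − h²) (θ in radians; h = -40.098000) = 17.268562

x = 117.8633, dx/dθ = 17.2686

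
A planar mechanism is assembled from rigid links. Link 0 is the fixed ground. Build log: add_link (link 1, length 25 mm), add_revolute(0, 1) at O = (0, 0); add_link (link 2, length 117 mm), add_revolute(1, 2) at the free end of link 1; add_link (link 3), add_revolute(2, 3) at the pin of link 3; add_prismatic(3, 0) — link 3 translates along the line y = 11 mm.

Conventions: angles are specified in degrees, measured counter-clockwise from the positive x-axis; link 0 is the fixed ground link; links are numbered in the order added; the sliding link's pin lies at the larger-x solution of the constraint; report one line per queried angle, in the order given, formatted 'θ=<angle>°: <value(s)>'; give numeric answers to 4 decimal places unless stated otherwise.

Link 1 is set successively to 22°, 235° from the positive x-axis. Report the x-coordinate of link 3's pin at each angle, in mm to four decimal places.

geometry: r = 25 mm, L = 117 mm, e = 11 mm
θ=22°: crank pin P = (r cos θ, r sin θ) = (23.179596, 9.365165)
θ=22°: h = r sin θ − e = 9.365165 − 11 = -1.634835
θ=22°: x = r cos θ + √(L² − h²) = 23.179596 + 116.988578 = 140.168174
θ=235°: crank pin P = (r cos θ, r sin θ) = (-14.339411, -20.478801)
θ=235°: h = r sin θ − e = -20.478801 − 11 = -31.478801
θ=235°: x = r cos θ + √(L² − h²) = -14.339411 + 112.685780 = 98.346369

θ=22°: 140.1682
θ=235°: 98.3464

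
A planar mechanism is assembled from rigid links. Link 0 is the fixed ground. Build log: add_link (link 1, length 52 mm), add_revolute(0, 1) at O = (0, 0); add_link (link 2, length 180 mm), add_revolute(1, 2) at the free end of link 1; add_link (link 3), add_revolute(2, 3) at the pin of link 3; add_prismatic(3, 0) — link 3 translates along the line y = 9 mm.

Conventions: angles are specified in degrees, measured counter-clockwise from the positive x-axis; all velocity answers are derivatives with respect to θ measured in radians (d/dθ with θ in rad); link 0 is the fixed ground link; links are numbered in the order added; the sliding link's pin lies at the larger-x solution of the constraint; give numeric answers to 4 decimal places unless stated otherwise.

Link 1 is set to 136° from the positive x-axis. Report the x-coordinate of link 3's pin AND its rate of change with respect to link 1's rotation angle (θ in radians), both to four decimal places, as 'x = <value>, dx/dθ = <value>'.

geometry: r = 52 mm, L = 180 mm, e = 9 mm
crank pin P = (r cos θ, r sin θ) = (-37.405670, 36.122235)
h = r sin θ − e = 36.122235 − 9 = 27.122235
x = r cos θ + √(L² − h²) = -37.405670 + 177.944891 = 140.539222
dx/dθ = −r sin θ − h·r cos θ/√(L² − h²) (θ in radians; h = 27.122235) = -30.420889

x = 140.5392, dx/dθ = -30.4209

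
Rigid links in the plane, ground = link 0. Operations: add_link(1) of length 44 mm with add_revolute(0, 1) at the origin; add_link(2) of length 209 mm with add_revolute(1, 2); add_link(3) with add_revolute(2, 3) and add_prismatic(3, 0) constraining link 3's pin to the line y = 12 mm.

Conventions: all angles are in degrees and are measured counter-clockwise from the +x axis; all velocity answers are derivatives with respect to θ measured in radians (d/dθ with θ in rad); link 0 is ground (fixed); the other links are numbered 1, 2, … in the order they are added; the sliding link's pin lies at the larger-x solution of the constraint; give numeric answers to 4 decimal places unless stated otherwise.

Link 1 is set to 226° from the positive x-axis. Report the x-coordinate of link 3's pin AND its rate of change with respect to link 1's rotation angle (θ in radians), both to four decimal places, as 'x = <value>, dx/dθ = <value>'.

geometry: r = 44 mm, L = 209 mm, e = 12 mm
crank pin P = (r cos θ, r sin θ) = (-30.564968, -31.650951)
h = r sin θ − e = -31.650951 − 12 = -43.650951
x = r cos θ + √(L² − h²) = -30.564968 + 204.390789 = 173.825820
dx/dθ = −r sin θ − h·r cos θ/√(L² − h²) (θ in radians; h = -43.650951) = 25.123309

x = 173.8258, dx/dθ = 25.1233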